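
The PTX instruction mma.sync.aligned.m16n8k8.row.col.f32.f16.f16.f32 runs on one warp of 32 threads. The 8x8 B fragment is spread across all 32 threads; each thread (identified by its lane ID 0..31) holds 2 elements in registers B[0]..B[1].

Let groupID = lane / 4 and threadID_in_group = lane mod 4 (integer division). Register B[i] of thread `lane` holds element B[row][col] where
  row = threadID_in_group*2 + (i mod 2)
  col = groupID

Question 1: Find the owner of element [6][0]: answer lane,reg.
3,0

c=0->g=0  r=6->t=3,b0=0
L=0*4+3=3  i=0=0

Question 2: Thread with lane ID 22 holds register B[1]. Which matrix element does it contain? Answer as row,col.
5,5

L=22=>grp=22>>2=5, tig=22&3=2
[1]=>row 2·2+1=5  col grp=5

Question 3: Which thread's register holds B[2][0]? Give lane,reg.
1,0

c=0->g=0  r=2->t=1,b0=0
L=0*4+1=1  i=0=0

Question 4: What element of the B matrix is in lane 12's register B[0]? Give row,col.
lane 12->12/4=3, 12 mod 4=0
i=0  r:2·0+0->0  c:3

0,3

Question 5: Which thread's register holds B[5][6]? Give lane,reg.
26,1

c:6=>grp=6  r:5=>tig=2,lo=1
L=6*4+2=26  i=1=1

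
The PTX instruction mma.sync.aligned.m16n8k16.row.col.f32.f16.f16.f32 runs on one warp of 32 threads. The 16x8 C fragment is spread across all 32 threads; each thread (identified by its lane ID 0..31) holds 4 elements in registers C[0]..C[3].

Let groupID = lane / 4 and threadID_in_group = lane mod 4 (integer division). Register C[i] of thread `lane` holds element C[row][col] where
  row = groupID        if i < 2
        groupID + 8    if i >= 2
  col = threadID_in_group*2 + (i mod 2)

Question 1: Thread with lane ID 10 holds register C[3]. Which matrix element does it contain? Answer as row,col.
10: g=2,t=2
[3] (2+8,2*2+1) = (10,5)

10,5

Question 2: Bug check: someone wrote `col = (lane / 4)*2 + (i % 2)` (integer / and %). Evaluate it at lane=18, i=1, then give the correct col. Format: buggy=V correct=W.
buggy=9 correct=5

`(lane / 4)*2 + (i % 2)`[18,1]→9
18: G=4,T=2
[1] (4+0,2*2+1) = (4,5)
col: 9 vs 5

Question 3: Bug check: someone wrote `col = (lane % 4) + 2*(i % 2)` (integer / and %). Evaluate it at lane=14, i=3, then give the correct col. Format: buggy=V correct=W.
buggy=4 correct=5

`(lane % 4) + 2*(i % 2)`[14,3]->4
L=14->g=14>>2=3, t=14&3=2
[3]->row 3+8=11  col 2·2+1=5
col: 4 vs 5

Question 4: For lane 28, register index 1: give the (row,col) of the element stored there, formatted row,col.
lane 28→28/4=7, 28 mod 4=0
i=1  r:7+0→7  c:2·0+1→1

7,1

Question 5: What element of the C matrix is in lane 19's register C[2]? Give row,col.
12,6

lane 19⇒19/4=4, 19 mod 4=3
i=2  r:4+8⇒12  c:2·3+0⇒6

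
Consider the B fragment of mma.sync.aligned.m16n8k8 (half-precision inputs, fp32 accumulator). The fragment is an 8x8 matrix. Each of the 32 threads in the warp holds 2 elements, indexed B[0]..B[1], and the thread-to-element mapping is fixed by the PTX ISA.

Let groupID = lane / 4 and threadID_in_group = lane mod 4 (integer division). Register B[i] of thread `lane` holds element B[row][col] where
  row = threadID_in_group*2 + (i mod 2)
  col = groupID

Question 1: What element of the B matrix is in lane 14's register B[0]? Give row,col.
4,3

lane 14: grp=3 (14/4), tig=2 (14%4)
i=0: r=2*2+0=4, c=grp=3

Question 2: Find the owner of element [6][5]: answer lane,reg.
23,0

c:5=>grp=5  r:6=>tig=3,lo=0
L=5*4+3=23  i=0=0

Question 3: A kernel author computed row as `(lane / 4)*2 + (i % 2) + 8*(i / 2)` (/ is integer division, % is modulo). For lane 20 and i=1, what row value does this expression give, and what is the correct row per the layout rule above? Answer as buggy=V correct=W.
buggy=11 correct=1

`(lane / 4)*2 + (i % 2) + 8*(i / 2)`[20,1]->11
20: gid=5,tid=0
[1] (0*2+1,5) = (1,5)
row: 11 vs 1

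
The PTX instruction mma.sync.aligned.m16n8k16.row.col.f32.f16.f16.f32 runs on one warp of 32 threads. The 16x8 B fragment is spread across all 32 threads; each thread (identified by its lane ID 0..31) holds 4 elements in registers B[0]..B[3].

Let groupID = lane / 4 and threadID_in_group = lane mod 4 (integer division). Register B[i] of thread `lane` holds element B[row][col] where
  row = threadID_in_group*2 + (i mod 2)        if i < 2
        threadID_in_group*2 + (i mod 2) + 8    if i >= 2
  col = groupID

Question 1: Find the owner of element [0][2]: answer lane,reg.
8,0

c:2=>grp=2  r:0=>rB=0,tig=0,lo=0
L=2*4+0=8  i=0*2+0=0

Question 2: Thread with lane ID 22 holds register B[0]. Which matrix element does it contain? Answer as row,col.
lane 22: grp=5 (22/4), tig=2 (22%4)
i=0: r=2*2+0+0=4, c=grp=5

4,5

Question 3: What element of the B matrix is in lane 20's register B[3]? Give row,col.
9,5

L=20=>grp=20>>2=5, tig=20&3=0
[3]=>row 0·2+1+8=9  col grp=5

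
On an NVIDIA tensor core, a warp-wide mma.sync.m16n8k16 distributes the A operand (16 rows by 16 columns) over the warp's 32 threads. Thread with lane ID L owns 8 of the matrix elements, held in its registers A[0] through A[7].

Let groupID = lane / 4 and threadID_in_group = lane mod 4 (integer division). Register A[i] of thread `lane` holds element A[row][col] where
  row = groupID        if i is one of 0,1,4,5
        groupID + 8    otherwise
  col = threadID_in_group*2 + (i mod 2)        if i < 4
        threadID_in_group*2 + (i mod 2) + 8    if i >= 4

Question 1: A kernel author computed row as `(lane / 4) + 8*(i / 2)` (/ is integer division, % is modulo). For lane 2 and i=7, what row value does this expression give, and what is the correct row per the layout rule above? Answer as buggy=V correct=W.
buggy=24 correct=8

`(lane / 4) + 8*(i / 2)`[2,7]⇒24
lane 2⇒2/4=0, 2 mod 4=2
i=7  r:0+8⇒8  c:2·2+1+8⇒13
row: 24 vs 8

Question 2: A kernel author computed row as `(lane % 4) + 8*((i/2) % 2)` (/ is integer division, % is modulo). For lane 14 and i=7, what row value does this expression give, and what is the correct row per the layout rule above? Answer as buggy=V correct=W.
buggy=10 correct=11

`(lane % 4) + 8*((i/2) % 2)`[14,7]->10
L=14->gid=14>>2=3, tid=14&3=2
[7]->row 3+8=11  col 2·2+1+8=13
row: 10 vs 11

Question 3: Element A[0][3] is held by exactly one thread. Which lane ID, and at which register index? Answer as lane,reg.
r=0→G=0,rhi=0  c=3→chi=0,T=1,p=1
L=0*4+1=1  i=0*4+0*2+1=1

1,1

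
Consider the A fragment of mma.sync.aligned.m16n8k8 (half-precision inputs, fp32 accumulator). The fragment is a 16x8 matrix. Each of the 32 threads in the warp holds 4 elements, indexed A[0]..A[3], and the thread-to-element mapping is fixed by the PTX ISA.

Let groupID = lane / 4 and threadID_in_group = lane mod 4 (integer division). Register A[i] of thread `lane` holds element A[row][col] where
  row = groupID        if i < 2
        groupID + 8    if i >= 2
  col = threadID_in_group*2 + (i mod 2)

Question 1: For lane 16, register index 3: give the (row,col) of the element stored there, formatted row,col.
16: G=4,T=0
[3] (4+8,0*2+1) = (12,1)

12,1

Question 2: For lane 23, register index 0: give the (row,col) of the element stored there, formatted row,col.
5,6

lane 23=>23/4=5, 23 mod 4=3
i=0  r:5+0=>5  c:2·3+0=>6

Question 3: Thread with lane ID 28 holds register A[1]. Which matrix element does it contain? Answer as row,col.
7,1

lane 28=>28/4=7, 28 mod 4=0
i=1  r:7+0=>7  c:2·0+1=>1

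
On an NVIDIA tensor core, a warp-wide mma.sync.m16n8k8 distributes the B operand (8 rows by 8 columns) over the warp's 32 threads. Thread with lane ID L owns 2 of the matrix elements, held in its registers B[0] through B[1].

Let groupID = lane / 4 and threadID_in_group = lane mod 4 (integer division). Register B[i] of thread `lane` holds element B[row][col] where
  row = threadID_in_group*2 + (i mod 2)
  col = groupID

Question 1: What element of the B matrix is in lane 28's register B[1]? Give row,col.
lane 28: gid=7 (28/4), tid=0 (28%4)
i=1: r=0*2+1=1, c=gid=7

1,7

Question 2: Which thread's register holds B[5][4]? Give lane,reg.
18,1

c=4→G=4  r=5→T=2,p=1
L=4*4+2=18  i=1=1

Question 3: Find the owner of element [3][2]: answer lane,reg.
c:2=>grp=2  r:3=>tig=1,lo=1
L=2*4+1=9  i=1=1

9,1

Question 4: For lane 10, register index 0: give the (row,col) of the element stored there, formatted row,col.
4,2

L=10->g=10>>2=2, t=10&3=2
[0]->row 2·2+0=4  col g=2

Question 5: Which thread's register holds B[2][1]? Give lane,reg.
c=1->g=1  r=2->t=1,b0=0
L=1*4+1=5  i=0=0

5,0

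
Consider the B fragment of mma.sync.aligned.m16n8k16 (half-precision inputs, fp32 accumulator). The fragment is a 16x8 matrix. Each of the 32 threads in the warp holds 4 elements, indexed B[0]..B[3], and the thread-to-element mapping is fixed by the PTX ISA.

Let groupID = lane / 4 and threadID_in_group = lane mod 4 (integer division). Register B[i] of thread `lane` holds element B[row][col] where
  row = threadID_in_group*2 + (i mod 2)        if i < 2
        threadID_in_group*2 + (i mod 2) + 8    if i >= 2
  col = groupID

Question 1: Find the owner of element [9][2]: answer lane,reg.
8,3

c=2→G=2  r=9→rhi=1,T=0,p=1
L=2*4+0=8  i=1*2+1=3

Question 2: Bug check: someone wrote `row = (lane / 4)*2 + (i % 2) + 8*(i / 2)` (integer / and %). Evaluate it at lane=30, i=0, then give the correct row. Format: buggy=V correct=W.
buggy=14 correct=4

`(lane / 4)*2 + (i % 2) + 8*(i / 2)`[30,0]→14
L=30→G=30>>2=7, T=30&3=2
[0]→row 2·2+0+0=4  col G=7
row: 14 vs 4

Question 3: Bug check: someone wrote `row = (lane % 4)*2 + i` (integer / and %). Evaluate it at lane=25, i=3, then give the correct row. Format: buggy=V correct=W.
`(lane % 4)*2 + i`[25,3]->5
lane 25->25/4=6, 25 mod 4=1
i=3  r:2·1+1+8->11  c:6
row: 5 vs 11

buggy=5 correct=11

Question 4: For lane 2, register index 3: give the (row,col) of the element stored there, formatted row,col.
lane 2→2/4=0, 2 mod 4=2
i=3  r:2·2+1+8→13  c:0

13,0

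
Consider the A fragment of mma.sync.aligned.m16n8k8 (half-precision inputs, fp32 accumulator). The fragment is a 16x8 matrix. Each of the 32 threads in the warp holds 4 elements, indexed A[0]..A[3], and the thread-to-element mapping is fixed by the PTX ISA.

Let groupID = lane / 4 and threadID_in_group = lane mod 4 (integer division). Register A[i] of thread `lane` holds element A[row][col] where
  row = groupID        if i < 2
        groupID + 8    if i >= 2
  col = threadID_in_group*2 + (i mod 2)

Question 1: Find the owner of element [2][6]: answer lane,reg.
11,0

r=2→G=2,rhi=0  c=6→T=3,p=0
L=2*4+3=11  i=0*2+0=0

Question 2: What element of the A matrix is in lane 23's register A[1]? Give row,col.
5,7

23: gid=5,tid=3
[1] (5+0,3*2+1) = (5,7)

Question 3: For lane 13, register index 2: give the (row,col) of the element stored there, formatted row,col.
lane 13: gid=3 (13/4), tid=1 (13%4)
i=2: r=3+8=11, c=1*2+0=2

11,2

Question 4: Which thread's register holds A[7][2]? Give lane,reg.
29,0

r:7=>grp=7,rB=0  c:2=>tig=1,lo=0
L=7*4+1=29  i=0*2+0=0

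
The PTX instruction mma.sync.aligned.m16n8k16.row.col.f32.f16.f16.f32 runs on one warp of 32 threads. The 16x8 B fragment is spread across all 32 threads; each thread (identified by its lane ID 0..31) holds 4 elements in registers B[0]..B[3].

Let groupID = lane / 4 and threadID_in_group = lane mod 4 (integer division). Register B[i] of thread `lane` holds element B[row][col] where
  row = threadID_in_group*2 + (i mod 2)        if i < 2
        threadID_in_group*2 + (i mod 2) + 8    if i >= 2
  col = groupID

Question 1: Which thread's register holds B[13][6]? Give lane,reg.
26,3

c: 6->gid=6  r: 13->r8=1,tid=2,i&1=1
L=6*4+2=26  i=1*2+1=3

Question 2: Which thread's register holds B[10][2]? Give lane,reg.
c=2->g=2  r=10->rb=1,t=1,b0=0
L=2*4+1=9  i=1*2+0=2

9,2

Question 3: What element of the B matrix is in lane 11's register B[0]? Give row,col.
6,2

L=11->gid=11>>2=2, tid=11&3=3
[0]->row 3·2+0+0=6  col gid=2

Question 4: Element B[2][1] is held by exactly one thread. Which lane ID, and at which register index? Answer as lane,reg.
c:1=>grp=1  r:2=>rB=0,tig=1,lo=0
L=1*4+1=5  i=0*2+0=0

5,0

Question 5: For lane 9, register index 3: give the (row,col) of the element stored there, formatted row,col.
11,2

L=9=>grp=9>>2=2, tig=9&3=1
[3]=>row 1·2+1+8=11  col grp=2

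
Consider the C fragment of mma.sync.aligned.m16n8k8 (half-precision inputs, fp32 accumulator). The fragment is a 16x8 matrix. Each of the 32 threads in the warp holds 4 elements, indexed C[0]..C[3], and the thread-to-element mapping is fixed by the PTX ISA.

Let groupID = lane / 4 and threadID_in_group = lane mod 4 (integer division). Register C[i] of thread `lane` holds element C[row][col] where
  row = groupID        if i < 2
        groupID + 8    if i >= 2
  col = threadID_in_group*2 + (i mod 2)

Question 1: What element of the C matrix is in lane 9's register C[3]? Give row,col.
L=9→G=9>>2=2, T=9&3=1
[3]→row 2+8=10  col 1·2+1=3

10,3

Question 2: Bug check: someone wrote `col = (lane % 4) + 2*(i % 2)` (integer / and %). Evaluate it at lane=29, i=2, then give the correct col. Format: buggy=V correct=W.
`(lane % 4) + 2*(i % 2)`[29,2]→1
lane 29→29/4=7, 29 mod 4=1
i=2  r:7+8→15  c:2·1+0→2
col: 1 vs 2

buggy=1 correct=2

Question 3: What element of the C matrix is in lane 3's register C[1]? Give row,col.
lane 3->3/4=0, 3 mod 4=3
i=1  r:0+0->0  c:2·3+1->7

0,7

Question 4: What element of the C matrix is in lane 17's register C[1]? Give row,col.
4,3

17: gr=4,th=1
[1] (4+0,1*2+1) = (4,3)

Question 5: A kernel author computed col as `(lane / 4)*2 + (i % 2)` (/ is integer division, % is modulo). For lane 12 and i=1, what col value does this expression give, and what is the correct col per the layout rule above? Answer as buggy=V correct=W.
`(lane / 4)*2 + (i % 2)`[12,1]⇒7
12: gr=3,th=0
[1] (3+0,0*2+1) = (3,1)
col: 7 vs 1

buggy=7 correct=1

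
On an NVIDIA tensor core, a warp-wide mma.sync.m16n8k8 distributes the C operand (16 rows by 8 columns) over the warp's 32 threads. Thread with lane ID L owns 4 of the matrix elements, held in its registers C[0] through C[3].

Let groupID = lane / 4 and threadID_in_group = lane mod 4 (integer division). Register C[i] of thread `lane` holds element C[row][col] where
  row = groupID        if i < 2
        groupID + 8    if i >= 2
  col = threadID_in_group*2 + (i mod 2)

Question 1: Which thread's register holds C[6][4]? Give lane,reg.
r:6=>grp=6,rB=0  c:4=>tig=2,lo=0
L=6*4+2=26  i=0*2+0=0

26,0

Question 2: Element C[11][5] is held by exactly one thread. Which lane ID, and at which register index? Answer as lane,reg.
r:11=>grp=3,rB=1  c:5=>tig=2,lo=1
L=3*4+2=14  i=1*2+1=3

14,3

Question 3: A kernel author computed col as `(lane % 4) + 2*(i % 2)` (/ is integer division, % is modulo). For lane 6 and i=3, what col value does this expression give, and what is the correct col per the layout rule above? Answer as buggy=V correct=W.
buggy=4 correct=5

`(lane % 4) + 2*(i % 2)`[6,3]=>4
6: grp=1,tig=2
[3] (1+8,2*2+1) = (9,5)
col: 4 vs 5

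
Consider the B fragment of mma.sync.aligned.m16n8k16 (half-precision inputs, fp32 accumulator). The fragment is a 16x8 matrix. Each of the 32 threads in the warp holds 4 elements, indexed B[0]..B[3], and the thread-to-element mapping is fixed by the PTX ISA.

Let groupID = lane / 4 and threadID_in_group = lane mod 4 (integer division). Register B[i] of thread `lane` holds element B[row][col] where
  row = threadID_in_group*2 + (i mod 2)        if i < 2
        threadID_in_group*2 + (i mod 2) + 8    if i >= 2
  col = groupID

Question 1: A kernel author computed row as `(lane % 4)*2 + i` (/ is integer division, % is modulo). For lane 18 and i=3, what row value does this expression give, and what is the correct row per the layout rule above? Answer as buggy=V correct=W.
`(lane % 4)*2 + i`[18,3]→7
L=18→G=18>>2=4, T=18&3=2
[3]→row 2·2+1+8=13  col G=4
row: 7 vs 13

buggy=7 correct=13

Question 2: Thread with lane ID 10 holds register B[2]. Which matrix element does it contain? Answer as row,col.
12,2

lane 10->10/4=2, 10 mod 4=2
i=2  r:2·2+0+8->12  c:2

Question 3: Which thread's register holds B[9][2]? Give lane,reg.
8,3

c=2⇒gr=2  r=9⇒Rb=1,th=0,odd=1
L=2*4+0=8  i=1*2+1=3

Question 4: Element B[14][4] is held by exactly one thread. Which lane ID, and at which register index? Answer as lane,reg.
19,2

c:4=>grp=4  r:14=>rB=1,tig=3,lo=0
L=4*4+3=19  i=1*2+0=2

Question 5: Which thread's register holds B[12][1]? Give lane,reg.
6,2

c=1⇒gr=1  r=12⇒Rb=1,th=2,odd=0
L=1*4+2=6  i=1*2+0=2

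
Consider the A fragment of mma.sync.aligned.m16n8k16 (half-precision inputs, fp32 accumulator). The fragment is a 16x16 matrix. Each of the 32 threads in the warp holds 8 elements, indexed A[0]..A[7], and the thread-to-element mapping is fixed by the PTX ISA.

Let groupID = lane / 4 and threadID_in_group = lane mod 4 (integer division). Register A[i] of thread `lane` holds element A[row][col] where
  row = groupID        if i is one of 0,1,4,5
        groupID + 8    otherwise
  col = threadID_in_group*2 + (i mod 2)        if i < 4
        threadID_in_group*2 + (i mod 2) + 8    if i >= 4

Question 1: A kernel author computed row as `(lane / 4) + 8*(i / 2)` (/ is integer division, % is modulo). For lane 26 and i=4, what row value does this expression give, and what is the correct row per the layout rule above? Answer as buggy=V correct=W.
buggy=22 correct=6

`(lane / 4) + 8*(i / 2)`[26,4]->22
lane 26: gid=6 (26/4), tid=2 (26%4)
i=4: r=6+0=6, c=2*2+0+8=12
row: 22 vs 6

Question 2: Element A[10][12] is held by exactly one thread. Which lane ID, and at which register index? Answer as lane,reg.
r:10=>grp=2,rB=1  c:12=>cB=1,tig=2,lo=0
L=2*4+2=10  i=1*4+1*2+0=6

10,6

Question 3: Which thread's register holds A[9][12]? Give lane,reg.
r: 9->gid=1,r8=1  c: 12->c8=1,tid=2,i&1=0
L=1*4+2=6  i=1*4+1*2+0=6

6,6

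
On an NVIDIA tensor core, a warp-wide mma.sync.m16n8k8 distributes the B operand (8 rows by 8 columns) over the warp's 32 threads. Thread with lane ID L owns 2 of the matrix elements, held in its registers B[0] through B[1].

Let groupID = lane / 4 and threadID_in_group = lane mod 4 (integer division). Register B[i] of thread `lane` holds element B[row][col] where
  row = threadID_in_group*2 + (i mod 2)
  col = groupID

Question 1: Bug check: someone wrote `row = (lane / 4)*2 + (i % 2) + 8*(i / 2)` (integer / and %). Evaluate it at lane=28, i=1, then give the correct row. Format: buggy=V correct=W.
buggy=15 correct=1

`(lane / 4)*2 + (i % 2) + 8*(i / 2)`[28,1]=>15
lane 28: grp=7 (28/4), tig=0 (28%4)
i=1: r=0*2+1=1, c=grp=7
row: 15 vs 1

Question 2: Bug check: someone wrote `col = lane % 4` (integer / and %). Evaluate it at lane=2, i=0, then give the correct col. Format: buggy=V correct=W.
`lane % 4`[2,0]->2
L=2->g=2>>2=0, t=2&3=2
[0]->row 2·2+0=4  col g=0
col: 2 vs 0

buggy=2 correct=0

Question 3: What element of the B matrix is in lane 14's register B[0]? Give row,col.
L=14⇒gr=14>>2=3, th=14&3=2
[0]⇒row 2·2+0=4  col gr=3

4,3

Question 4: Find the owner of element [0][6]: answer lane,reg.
c=6→G=6  r=0→T=0,p=0
L=6*4+0=24  i=0=0

24,0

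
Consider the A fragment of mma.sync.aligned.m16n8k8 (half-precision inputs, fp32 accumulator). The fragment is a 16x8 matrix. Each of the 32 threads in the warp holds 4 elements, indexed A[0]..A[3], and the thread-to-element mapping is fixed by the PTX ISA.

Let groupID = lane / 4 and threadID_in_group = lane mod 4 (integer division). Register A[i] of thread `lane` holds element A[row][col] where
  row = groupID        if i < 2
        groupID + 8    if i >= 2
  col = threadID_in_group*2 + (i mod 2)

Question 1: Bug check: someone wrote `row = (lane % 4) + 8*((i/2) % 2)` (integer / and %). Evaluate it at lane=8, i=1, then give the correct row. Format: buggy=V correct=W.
buggy=0 correct=2

`(lane % 4) + 8*((i/2) % 2)`[8,1]→0
lane 8→8/4=2, 8 mod 4=0
i=1  r:2+0→2  c:2·0+1→1
row: 0 vs 2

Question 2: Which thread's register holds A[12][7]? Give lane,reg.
19,3

r=12→G=4,rhi=1  c=7→T=3,p=1
L=4*4+3=19  i=1*2+1=3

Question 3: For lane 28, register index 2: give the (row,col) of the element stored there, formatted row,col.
L=28=>grp=28>>2=7, tig=28&3=0
[2]=>row 7+8=15  col 0·2+0=0

15,0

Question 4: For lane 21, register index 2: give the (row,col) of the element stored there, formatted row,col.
13,2

L=21=>grp=21>>2=5, tig=21&3=1
[2]=>row 5+8=13  col 1·2+0=2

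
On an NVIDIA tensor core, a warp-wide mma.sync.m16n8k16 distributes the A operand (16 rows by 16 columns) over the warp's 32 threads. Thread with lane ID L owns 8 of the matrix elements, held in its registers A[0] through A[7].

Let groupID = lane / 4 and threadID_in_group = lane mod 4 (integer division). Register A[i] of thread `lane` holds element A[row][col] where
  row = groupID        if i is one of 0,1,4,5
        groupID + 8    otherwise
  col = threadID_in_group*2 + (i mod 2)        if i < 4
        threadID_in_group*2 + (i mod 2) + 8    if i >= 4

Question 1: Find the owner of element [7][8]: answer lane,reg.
28,4

r=7⇒gr=7,Rb=0  c=8⇒Cb=1,th=0,odd=0
L=7*4+0=28  i=1*4+0*2+0=4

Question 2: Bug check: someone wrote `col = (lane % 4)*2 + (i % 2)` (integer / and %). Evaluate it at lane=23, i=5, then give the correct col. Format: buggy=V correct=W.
`(lane % 4)*2 + (i % 2)`[23,5]->7
lane 23: gid=5 (23/4), tid=3 (23%4)
i=5: r=5+0=5, c=3*2+1+8=15
col: 7 vs 15

buggy=7 correct=15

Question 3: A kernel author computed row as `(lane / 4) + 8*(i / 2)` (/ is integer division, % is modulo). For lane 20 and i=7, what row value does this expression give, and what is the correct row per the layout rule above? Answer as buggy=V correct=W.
`(lane / 4) + 8*(i / 2)`[20,7]=>29
lane 20: grp=5 (20/4), tig=0 (20%4)
i=7: r=5+8=13, c=0*2+1+8=9
row: 29 vs 13

buggy=29 correct=13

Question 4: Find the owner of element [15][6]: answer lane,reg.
r:15=>grp=7,rB=1  c:6=>cB=0,tig=3,lo=0
L=7*4+3=31  i=0*4+1*2+0=2

31,2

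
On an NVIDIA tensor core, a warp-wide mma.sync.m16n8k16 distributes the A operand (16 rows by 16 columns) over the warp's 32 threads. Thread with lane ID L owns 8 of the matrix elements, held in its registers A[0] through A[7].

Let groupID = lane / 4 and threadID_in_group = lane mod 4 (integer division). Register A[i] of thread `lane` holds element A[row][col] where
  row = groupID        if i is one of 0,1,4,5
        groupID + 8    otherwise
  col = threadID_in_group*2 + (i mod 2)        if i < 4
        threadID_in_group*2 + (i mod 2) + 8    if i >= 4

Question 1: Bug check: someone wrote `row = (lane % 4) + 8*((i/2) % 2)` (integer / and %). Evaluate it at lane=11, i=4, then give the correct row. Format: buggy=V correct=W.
buggy=3 correct=2

`(lane % 4) + 8*((i/2) % 2)`[11,4]→3
lane 11→11/4=2, 11 mod 4=3
i=4  r:2+0→2  c:2·3+0+8→14
row: 3 vs 2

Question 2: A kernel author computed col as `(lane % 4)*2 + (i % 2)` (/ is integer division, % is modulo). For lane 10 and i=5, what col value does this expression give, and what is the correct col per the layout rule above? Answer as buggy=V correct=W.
buggy=5 correct=13

`(lane % 4)*2 + (i % 2)`[10,5]⇒5
lane 10: gr=2 (10/4), th=2 (10%4)
i=5: r=2+0=2, c=2*2+1+8=13
col: 5 vs 13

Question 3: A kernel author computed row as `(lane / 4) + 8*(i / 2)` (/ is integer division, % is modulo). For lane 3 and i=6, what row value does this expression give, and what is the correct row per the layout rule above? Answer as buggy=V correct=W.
buggy=24 correct=8

`(lane / 4) + 8*(i / 2)`[3,6]->24
lane 3->3/4=0, 3 mod 4=3
i=6  r:0+8->8  c:2·3+0+8->14
row: 24 vs 8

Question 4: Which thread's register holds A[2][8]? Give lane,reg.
r:2=>grp=2,rB=0  c:8=>cB=1,tig=0,lo=0
L=2*4+0=8  i=1*4+0*2+0=4

8,4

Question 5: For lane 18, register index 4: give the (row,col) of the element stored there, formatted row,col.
4,12

L=18=>grp=18>>2=4, tig=18&3=2
[4]=>row 4+0=4  col 2·2+0+8=12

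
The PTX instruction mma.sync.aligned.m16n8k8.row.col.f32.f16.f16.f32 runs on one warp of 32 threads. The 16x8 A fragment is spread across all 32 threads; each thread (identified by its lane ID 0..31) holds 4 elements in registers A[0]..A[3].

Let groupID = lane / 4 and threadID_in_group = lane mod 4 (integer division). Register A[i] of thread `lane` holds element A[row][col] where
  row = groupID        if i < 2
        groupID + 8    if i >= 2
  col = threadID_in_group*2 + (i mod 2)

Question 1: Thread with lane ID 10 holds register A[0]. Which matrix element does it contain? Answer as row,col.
lane 10: G=2 (10/4), T=2 (10%4)
i=0: r=2+0=2, c=2*2+0=4

2,4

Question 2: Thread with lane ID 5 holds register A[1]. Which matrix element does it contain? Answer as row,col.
1,3

lane 5: g=1 (5/4), t=1 (5%4)
i=1: r=1+0=1, c=1*2+1=3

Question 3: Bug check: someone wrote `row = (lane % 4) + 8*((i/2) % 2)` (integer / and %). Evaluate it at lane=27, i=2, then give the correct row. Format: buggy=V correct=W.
`(lane % 4) + 8*((i/2) % 2)`[27,2]⇒11
27: gr=6,th=3
[2] (6+8,3*2+0) = (14,6)
row: 11 vs 14

buggy=11 correct=14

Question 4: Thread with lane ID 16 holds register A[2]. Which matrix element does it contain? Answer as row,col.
16: G=4,T=0
[2] (4+8,0*2+0) = (12,0)

12,0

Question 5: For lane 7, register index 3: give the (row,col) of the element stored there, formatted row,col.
L=7⇒gr=7>>2=1, th=7&3=3
[3]⇒row 1+8=9  col 3·2+1=7

9,7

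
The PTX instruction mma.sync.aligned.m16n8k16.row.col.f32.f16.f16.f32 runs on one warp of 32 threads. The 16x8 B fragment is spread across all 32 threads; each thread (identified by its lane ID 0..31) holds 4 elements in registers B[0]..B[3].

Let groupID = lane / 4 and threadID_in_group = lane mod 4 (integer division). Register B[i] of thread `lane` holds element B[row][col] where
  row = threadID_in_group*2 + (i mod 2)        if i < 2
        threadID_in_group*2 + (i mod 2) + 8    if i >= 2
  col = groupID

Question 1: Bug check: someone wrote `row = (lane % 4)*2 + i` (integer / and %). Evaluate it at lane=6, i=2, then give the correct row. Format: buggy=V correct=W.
buggy=6 correct=12

`(lane % 4)*2 + i`[6,2]⇒6
6: gr=1,th=2
[2] (2*2+0+8,1) = (12,1)
row: 6 vs 12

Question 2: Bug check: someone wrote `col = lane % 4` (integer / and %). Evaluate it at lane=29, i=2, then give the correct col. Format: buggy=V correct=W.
`lane % 4`[29,2]→1
29: G=7,T=1
[2] (1*2+0+8,7) = (10,7)
col: 1 vs 7

buggy=1 correct=7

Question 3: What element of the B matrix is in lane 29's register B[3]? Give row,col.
lane 29⇒29/4=7, 29 mod 4=1
i=3  r:2·1+1+8⇒11  c:7

11,7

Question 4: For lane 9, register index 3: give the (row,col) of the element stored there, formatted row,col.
lane 9->9/4=2, 9 mod 4=1
i=3  r:2·1+1+8->11  c:2

11,2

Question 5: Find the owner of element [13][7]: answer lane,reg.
30,3

c=7⇒gr=7  r=13⇒Rb=1,th=2,odd=1
L=7*4+2=30  i=1*2+1=3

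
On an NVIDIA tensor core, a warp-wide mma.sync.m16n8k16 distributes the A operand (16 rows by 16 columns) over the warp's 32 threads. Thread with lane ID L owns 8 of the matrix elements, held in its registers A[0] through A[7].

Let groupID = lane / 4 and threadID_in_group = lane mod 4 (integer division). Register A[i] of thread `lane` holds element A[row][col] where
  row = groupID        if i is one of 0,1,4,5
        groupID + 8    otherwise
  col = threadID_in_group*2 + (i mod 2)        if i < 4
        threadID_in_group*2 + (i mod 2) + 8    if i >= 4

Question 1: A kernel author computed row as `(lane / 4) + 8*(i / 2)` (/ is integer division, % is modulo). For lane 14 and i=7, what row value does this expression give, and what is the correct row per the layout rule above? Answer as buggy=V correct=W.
buggy=27 correct=11

`(lane / 4) + 8*(i / 2)`[14,7]->27
lane 14->14/4=3, 14 mod 4=2
i=7  r:3+8->11  c:2·2+1+8->13
row: 27 vs 11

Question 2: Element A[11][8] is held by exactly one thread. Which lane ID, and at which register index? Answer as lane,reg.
r=11→G=3,rhi=1  c=8→chi=1,T=0,p=0
L=3*4+0=12  i=1*4+1*2+0=6

12,6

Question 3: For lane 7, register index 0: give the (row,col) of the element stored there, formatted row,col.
1,6

lane 7→7/4=1, 7 mod 4=3
i=0  r:1+0→1  c:2·3+0+0→6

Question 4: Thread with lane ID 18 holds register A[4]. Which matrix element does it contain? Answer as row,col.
4,12

lane 18: grp=4 (18/4), tig=2 (18%4)
i=4: r=4+0=4, c=2*2+0+8=12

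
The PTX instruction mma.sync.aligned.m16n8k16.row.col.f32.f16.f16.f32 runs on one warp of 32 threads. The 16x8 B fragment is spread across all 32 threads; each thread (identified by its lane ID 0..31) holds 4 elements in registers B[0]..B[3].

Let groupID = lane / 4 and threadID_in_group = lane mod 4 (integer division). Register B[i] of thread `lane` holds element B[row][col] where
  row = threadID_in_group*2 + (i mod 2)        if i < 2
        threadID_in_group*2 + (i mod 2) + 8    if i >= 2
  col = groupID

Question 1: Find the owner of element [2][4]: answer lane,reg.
17,0

c:4=>grp=4  r:2=>rB=0,tig=1,lo=0
L=4*4+1=17  i=0*2+0=0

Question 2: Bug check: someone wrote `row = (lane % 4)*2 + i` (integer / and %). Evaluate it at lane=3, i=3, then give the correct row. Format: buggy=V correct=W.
buggy=9 correct=15

`(lane % 4)*2 + i`[3,3]→9
lane 3→3/4=0, 3 mod 4=3
i=3  r:2·3+1+8→15  c:0
row: 9 vs 15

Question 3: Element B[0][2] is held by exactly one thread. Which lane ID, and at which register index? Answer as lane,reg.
c: 2->gid=2  r: 0->r8=0,tid=0,i&1=0
L=2*4+0=8  i=0*2+0=0

8,0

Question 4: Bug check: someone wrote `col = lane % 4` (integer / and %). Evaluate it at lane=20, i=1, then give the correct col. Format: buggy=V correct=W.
`lane % 4`[20,1]->0
lane 20: g=5 (20/4), t=0 (20%4)
i=1: r=0*2+1+0=1, c=g=5
col: 0 vs 5

buggy=0 correct=5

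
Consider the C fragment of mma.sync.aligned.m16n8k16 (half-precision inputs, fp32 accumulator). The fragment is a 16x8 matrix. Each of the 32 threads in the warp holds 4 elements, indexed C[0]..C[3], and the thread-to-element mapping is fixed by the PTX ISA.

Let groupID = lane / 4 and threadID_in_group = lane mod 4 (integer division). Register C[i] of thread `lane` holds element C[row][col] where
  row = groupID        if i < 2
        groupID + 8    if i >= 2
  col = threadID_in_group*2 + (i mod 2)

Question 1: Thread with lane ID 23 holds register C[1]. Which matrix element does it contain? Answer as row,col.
lane 23=>23/4=5, 23 mod 4=3
i=1  r:5+0=>5  c:2·3+1=>7

5,7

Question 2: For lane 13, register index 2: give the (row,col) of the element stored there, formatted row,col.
L=13->g=13>>2=3, t=13&3=1
[2]->row 3+8=11  col 1·2+0=2

11,2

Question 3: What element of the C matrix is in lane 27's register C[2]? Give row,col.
14,6

lane 27: g=6 (27/4), t=3 (27%4)
i=2: r=6+8=14, c=3*2+0=6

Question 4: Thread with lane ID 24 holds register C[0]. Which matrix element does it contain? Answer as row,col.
24: gid=6,tid=0
[0] (6+0,0*2+0) = (6,0)

6,0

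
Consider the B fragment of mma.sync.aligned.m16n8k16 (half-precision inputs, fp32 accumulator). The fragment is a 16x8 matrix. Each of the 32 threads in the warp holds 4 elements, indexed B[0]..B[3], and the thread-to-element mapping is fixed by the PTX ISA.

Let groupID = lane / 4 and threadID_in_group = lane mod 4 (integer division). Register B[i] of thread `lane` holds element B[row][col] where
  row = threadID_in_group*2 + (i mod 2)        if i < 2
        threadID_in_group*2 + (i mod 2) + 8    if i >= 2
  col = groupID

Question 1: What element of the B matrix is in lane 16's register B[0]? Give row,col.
16: g=4,t=0
[0] (0*2+0+0,4) = (0,4)

0,4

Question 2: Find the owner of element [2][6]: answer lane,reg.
25,0

c=6⇒gr=6  r=2⇒Rb=0,th=1,odd=0
L=6*4+1=25  i=0*2+0=0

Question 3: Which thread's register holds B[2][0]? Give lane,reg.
1,0

c=0→G=0  r=2→rhi=0,T=1,p=0
L=0*4+1=1  i=0*2+0=0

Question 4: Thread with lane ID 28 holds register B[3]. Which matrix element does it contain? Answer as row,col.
L=28=>grp=28>>2=7, tig=28&3=0
[3]=>row 0·2+1+8=9  col grp=7

9,7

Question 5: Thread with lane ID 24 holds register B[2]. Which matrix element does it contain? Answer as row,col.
8,6

L=24->gid=24>>2=6, tid=24&3=0
[2]->row 0·2+0+8=8  col gid=6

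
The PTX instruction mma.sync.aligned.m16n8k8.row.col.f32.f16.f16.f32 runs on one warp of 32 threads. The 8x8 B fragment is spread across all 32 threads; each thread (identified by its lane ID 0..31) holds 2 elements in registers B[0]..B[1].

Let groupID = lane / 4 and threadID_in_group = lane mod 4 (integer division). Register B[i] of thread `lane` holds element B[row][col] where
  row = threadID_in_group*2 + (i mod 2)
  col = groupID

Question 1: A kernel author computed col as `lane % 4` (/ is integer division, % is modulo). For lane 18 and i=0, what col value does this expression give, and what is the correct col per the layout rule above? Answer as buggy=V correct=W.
`lane % 4`[18,0]=>2
lane 18=>18/4=4, 18 mod 4=2
i=0  r:2·2+0=>4  c:4
col: 2 vs 4

buggy=2 correct=4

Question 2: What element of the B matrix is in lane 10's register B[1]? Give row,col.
5,2

lane 10: gid=2 (10/4), tid=2 (10%4)
i=1: r=2*2+1=5, c=gid=2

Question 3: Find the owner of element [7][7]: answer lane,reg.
31,1

c=7⇒gr=7  r=7⇒th=3,odd=1
L=7*4+3=31  i=1=1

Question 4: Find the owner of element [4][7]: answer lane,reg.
c=7→G=7  r=4→T=2,p=0
L=7*4+2=30  i=0=0

30,0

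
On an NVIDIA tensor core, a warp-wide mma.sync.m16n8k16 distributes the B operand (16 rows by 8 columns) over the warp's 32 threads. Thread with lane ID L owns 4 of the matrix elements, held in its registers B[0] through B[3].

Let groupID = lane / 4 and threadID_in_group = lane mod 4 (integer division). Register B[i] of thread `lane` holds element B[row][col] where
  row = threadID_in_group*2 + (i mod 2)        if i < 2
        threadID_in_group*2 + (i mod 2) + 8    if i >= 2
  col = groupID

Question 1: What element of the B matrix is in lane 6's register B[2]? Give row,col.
L=6=>grp=6>>2=1, tig=6&3=2
[2]=>row 2·2+0+8=12  col grp=1

12,1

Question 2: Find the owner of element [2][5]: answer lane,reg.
c: 5->gid=5  r: 2->r8=0,tid=1,i&1=0
L=5*4+1=21  i=0*2+0=0

21,0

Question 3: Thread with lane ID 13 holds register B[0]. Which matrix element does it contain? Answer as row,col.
lane 13=>13/4=3, 13 mod 4=1
i=0  r:2·1+0+0=>2  c:3

2,3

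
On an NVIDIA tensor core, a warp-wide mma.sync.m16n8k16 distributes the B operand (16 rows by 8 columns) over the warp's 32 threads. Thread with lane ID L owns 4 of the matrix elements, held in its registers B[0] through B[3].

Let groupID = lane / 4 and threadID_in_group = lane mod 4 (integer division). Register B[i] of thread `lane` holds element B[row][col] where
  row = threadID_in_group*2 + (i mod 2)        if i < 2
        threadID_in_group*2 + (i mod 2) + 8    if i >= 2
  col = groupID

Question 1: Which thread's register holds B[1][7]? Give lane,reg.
c=7⇒gr=7  r=1⇒Rb=0,th=0,odd=1
L=7*4+0=28  i=0*2+1=1

28,1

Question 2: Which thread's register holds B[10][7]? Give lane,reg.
c: 7->gid=7  r: 10->r8=1,tid=1,i&1=0
L=7*4+1=29  i=1*2+0=2

29,2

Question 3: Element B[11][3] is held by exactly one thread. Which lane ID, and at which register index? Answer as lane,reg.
13,3

c=3->g=3  r=11->rb=1,t=1,b0=1
L=3*4+1=13  i=1*2+1=3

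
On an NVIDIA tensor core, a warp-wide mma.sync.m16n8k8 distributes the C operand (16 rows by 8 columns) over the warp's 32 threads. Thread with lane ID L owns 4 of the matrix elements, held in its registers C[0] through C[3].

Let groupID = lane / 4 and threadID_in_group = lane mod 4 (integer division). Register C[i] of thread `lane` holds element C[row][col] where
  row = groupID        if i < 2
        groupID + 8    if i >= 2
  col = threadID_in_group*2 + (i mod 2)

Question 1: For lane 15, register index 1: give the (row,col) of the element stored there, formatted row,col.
lane 15->15/4=3, 15 mod 4=3
i=1  r:3+0->3  c:2·3+1->7

3,7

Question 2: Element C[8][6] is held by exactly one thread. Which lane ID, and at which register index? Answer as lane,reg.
3,2

r: 8->gid=0,r8=1  c: 6->tid=3,i&1=0
L=0*4+3=3  i=1*2+0=2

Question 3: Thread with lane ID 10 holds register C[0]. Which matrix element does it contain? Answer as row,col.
lane 10->10/4=2, 10 mod 4=2
i=0  r:2+0->2  c:2·2+0->4

2,4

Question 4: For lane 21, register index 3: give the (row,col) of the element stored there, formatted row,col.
lane 21⇒21/4=5, 21 mod 4=1
i=3  r:5+8⇒13  c:2·1+1⇒3

13,3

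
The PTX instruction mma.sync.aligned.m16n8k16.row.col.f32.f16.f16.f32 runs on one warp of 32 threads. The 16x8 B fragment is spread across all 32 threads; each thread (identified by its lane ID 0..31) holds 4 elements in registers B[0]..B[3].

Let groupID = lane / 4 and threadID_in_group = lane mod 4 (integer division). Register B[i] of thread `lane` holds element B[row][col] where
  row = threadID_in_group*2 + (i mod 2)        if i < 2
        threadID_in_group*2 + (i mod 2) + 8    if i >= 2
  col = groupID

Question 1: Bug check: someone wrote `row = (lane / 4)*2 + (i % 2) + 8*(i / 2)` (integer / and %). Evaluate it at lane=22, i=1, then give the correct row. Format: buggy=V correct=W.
`(lane / 4)*2 + (i % 2) + 8*(i / 2)`[22,1]⇒11
22: gr=5,th=2
[1] (2*2+1+0,5) = (5,5)
row: 11 vs 5

buggy=11 correct=5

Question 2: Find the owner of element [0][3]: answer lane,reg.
c:3=>grp=3  r:0=>rB=0,tig=0,lo=0
L=3*4+0=12  i=0*2+0=0

12,0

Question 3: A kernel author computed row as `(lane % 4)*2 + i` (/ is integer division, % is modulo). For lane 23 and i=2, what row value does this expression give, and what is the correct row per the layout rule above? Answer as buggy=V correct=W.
`(lane % 4)*2 + i`[23,2]->8
L=23->g=23>>2=5, t=23&3=3
[2]->row 3·2+0+8=14  col g=5
row: 8 vs 14

buggy=8 correct=14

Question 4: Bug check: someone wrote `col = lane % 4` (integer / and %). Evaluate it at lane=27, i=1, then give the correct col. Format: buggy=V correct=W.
buggy=3 correct=6

`lane % 4`[27,1]⇒3
L=27⇒gr=27>>2=6, th=27&3=3
[1]⇒row 3·2+1+0=7  col gr=6
col: 3 vs 6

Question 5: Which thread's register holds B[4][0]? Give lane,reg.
c=0⇒gr=0  r=4⇒Rb=0,th=2,odd=0
L=0*4+2=2  i=0*2+0=0

2,0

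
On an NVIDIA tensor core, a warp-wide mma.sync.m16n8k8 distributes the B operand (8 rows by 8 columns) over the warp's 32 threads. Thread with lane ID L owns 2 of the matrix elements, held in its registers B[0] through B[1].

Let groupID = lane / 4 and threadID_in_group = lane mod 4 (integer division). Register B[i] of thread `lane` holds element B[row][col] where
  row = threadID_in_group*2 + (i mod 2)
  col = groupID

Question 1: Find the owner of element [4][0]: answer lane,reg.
2,0

c: 0->gid=0  r: 4->tid=2,i&1=0
L=0*4+2=2  i=0=0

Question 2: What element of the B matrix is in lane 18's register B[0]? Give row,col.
4,4

18: grp=4,tig=2
[0] (2*2+0,4) = (4,4)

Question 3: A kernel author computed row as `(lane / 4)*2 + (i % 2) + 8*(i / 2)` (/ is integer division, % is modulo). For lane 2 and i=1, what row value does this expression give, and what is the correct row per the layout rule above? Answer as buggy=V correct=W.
buggy=1 correct=5

`(lane / 4)*2 + (i % 2) + 8*(i / 2)`[2,1]⇒1
lane 2: gr=0 (2/4), th=2 (2%4)
i=1: r=2*2+1=5, c=gr=0
row: 1 vs 5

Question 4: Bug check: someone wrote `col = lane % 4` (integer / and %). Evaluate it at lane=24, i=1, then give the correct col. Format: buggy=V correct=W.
`lane % 4`[24,1]->0
24: gid=6,tid=0
[1] (0*2+1,6) = (1,6)
col: 0 vs 6

buggy=0 correct=6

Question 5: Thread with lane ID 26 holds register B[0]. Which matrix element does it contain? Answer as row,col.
lane 26->26/4=6, 26 mod 4=2
i=0  r:2·2+0->4  c:6

4,6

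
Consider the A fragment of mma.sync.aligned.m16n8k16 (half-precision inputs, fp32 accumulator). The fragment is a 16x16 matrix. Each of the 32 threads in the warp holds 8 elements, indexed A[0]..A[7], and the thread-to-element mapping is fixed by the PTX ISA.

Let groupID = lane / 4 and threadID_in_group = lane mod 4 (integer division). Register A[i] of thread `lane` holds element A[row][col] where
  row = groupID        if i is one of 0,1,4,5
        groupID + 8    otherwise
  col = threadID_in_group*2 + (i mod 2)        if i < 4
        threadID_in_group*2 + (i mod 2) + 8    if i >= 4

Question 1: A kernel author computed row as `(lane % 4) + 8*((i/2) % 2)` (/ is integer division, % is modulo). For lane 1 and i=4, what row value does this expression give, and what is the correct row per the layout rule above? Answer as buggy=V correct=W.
`(lane % 4) + 8*((i/2) % 2)`[1,4]->1
lane 1->1/4=0, 1 mod 4=1
i=4  r:0+0->0  c:2·1+0+8->10
row: 1 vs 0

buggy=1 correct=0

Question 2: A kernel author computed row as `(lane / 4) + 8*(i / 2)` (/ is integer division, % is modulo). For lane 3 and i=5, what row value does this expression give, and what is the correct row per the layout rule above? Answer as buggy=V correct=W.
`(lane / 4) + 8*(i / 2)`[3,5]→16
lane 3→3/4=0, 3 mod 4=3
i=5  r:0+0→0  c:2·3+1+8→15
row: 16 vs 0

buggy=16 correct=0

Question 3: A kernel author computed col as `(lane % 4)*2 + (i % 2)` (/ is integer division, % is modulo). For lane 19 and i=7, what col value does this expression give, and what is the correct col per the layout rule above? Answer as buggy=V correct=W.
`(lane % 4)*2 + (i % 2)`[19,7]->7
lane 19: g=4 (19/4), t=3 (19%4)
i=7: r=4+8=12, c=3*2+1+8=15
col: 7 vs 15

buggy=7 correct=15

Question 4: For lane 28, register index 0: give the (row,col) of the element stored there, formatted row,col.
lane 28: gid=7 (28/4), tid=0 (28%4)
i=0: r=7+0=7, c=0*2+0+0=0

7,0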